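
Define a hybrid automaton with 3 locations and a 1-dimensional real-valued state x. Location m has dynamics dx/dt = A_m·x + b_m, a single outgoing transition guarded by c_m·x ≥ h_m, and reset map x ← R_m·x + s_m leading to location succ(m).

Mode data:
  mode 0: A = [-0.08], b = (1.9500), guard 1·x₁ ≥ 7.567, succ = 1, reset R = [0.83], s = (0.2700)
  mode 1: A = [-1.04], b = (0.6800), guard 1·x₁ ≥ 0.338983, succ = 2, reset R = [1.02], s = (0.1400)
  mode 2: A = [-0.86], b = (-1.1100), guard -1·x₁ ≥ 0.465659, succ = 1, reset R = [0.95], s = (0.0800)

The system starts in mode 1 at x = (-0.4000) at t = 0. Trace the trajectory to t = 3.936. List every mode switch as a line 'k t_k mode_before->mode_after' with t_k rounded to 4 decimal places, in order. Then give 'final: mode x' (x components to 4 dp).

Mode 1: guard c·x = 0.3390 hit at Δt = 1.1616 (t = 1.1616), x⁻ = (0.3390) → reset → x⁺ = (0.4858), jump to mode 2
Mode 2: guard c·x = 0.4657 hit at Δt = 0.8918 (t = 2.0534), x⁻ = (-0.4657) → reset → x⁺ = (-0.3624), jump to mode 1
Mode 1: guard c·x = 0.3390 hit at Δt = 1.1266 (t = 3.1800), x⁻ = (0.3390) → reset → x⁺ = (0.4858), jump to mode 2
Mode 2: flow for 0.7560 to horizon, guard not reached → x = (-0.3634)

1 1.1616 1->2
2 2.0534 2->1
3 3.1800 1->2
final: 2 -0.3634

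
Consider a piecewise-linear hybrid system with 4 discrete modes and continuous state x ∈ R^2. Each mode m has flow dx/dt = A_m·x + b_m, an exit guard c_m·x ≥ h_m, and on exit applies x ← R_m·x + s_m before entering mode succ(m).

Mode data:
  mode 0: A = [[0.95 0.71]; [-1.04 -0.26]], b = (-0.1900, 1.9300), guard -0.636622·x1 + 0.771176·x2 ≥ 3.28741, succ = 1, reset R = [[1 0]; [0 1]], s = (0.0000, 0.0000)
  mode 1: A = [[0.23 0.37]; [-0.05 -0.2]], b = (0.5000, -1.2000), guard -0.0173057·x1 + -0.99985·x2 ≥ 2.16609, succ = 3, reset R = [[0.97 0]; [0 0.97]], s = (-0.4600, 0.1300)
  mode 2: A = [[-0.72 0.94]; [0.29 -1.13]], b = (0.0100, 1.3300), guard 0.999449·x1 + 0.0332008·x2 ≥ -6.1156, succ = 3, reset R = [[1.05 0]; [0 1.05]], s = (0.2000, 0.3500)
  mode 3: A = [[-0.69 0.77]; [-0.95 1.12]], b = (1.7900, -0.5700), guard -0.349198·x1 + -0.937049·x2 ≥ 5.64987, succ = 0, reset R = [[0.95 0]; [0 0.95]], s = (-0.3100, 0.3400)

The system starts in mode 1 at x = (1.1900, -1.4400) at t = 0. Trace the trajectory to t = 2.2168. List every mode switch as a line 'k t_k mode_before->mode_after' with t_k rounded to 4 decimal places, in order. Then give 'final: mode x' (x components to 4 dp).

1 0.8338 1->3
2 1.5982 3->0
final: 0 -3.5645 -2.1747

Mode 1: guard c·x = 2.1661 hit at Δt = 0.8338 (t = 0.8338), x⁻ = (1.2848, -2.1887) → reset → x⁺ = (0.7862, -1.9930), jump to mode 3
Mode 3: guard c·x = 5.6499 hit at Δt = 0.7644 (t = 1.5982), x⁻ = (-0.2647, -5.9308) → reset → x⁺ = (-0.5614, -5.2943), jump to mode 0
Mode 0: flow for 0.6186 to horizon, guard not reached → x = (-3.5645, -2.1747)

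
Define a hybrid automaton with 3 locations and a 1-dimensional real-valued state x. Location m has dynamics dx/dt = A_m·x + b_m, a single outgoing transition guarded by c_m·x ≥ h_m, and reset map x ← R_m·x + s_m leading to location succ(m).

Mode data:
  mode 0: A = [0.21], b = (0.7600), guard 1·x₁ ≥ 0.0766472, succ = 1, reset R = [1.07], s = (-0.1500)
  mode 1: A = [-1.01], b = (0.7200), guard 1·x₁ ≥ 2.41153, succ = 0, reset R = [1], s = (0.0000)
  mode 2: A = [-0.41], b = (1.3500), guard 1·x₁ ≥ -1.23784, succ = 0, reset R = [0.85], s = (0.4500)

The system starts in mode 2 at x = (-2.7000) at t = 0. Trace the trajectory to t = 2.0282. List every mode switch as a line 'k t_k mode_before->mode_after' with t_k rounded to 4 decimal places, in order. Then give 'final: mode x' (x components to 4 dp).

Mode 2: guard c·x = -1.2378 hit at Δt = 0.6822 (t = 0.6822), x⁻ = (-1.2378) → reset → x⁺ = (-0.6022), jump to mode 0
Mode 0: guard c·x = 0.0766 hit at Δt = 0.9664 (t = 1.6486), x⁻ = (0.0766) → reset → x⁺ = (-0.0680), jump to mode 1
Mode 1: flow for 0.3796 to horizon, guard not reached → x = (0.1807)

1 0.6822 2->0
2 1.6486 0->1
final: 1 0.1807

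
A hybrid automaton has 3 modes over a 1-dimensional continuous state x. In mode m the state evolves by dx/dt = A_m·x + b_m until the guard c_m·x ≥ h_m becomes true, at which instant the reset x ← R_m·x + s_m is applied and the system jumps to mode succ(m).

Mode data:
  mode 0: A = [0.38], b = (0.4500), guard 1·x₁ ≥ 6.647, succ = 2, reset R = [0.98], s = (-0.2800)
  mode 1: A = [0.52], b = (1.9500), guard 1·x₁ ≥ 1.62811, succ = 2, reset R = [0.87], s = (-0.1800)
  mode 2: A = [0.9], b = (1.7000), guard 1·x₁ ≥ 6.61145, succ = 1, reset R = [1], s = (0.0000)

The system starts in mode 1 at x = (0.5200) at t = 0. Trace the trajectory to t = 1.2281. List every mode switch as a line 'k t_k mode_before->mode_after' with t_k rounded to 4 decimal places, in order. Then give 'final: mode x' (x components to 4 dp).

1 0.4437 1->2
final: 2 4.4424

Mode 1: guard c·x = 1.6281 hit at Δt = 0.4437 (t = 0.4437), x⁻ = (1.6281) → reset → x⁺ = (1.2365), jump to mode 2
Mode 2: flow for 0.7844 to horizon, guard not reached → x = (4.4424)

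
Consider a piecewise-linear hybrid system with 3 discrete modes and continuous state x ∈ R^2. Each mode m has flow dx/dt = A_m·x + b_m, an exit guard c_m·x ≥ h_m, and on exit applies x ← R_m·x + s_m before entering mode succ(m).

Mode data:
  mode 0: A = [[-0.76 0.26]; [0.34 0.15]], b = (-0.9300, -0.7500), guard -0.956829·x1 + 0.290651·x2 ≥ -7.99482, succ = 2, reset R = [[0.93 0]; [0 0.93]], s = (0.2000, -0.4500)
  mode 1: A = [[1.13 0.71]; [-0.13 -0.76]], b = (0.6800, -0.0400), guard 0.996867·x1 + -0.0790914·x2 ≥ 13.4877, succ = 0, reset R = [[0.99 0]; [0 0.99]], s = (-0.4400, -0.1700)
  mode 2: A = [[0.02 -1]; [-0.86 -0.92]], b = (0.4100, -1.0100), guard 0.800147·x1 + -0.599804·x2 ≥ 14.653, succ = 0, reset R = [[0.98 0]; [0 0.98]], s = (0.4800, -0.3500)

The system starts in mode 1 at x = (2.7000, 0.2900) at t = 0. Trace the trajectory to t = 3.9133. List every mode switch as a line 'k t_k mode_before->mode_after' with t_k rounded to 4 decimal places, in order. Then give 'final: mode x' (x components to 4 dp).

1 1.2896 1->0
2 1.7791 0->2
3 2.9236 2->0
4 3.6091 0->2
final: 2 8.3321 -6.6337

Mode 1: guard c·x = 13.4877 hit at Δt = 1.2896 (t = 1.2896), x⁻ = (13.4704, -0.7525) → reset → x⁺ = (12.8957, -0.9150), jump to mode 0
Mode 0: guard c·x = -7.9948 hit at Δt = 0.4895 (t = 1.7791), x⁻ = (8.4953, 0.4600) → reset → x⁺ = (8.1006, -0.0222), jump to mode 2
Mode 2: guard c·x = 14.6530 hit at Δt = 1.1445 (t = 2.9236), x⁻ = (13.0474, -7.0242) → reset → x⁺ = (13.2664, -7.2338), jump to mode 0
Mode 0: guard c·x = -7.9948 hit at Δt = 0.6855 (t = 3.6091), x⁻ = (6.4730, -6.1975) → reset → x⁺ = (6.2199, -6.2136), jump to mode 2
Mode 2: flow for 0.3042 to horizon, guard not reached → x = (8.3321, -6.6337)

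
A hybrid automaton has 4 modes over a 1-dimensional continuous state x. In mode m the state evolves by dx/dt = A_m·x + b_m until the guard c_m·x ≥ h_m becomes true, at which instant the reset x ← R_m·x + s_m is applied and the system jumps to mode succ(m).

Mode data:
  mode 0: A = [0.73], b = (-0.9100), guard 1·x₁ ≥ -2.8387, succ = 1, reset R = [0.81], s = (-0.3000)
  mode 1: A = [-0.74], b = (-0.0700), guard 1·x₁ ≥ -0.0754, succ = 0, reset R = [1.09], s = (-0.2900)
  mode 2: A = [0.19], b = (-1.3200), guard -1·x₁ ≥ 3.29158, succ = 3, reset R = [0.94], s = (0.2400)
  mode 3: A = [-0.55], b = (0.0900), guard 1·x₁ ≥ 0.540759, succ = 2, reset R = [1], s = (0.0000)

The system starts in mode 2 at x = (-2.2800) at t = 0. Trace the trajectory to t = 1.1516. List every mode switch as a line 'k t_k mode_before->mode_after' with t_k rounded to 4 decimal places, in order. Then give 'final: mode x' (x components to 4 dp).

1 0.5475 2->3
final: 3 -2.0010

Mode 2: guard c·x = 3.2916 hit at Δt = 0.5475 (t = 0.5475), x⁻ = (-3.2916) → reset → x⁺ = (-2.8541), jump to mode 3
Mode 3: flow for 0.6041 to horizon, guard not reached → x = (-2.0010)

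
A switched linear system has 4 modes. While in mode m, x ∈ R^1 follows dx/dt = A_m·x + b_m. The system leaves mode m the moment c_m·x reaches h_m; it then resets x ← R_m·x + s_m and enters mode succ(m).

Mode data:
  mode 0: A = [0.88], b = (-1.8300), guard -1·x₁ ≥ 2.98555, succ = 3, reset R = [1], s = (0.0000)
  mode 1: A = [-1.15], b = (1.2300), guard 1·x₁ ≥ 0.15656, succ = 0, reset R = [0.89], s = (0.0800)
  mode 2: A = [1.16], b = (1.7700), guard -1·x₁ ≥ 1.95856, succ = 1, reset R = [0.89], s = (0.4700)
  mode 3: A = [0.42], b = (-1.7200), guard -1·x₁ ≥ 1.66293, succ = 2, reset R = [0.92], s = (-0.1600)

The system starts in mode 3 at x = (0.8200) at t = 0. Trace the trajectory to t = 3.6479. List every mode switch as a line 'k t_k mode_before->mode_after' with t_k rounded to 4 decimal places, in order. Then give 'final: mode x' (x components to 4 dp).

1 1.3434 3->2
2 2.1796 2->1
3 2.9990 1->0
final: 0 -1.2132

Mode 3: guard c·x = 1.6629 hit at Δt = 1.3434 (t = 1.3434), x⁻ = (-1.6629) → reset → x⁺ = (-1.6899), jump to mode 2
Mode 2: guard c·x = 1.9586 hit at Δt = 0.8362 (t = 2.1796), x⁻ = (-1.9586) → reset → x⁺ = (-1.2731), jump to mode 1
Mode 1: guard c·x = 0.1566 hit at Δt = 0.8194 (t = 2.9990), x⁻ = (0.1566) → reset → x⁺ = (0.2193), jump to mode 0
Mode 0: flow for 0.6489 to horizon, guard not reached → x = (-1.2132)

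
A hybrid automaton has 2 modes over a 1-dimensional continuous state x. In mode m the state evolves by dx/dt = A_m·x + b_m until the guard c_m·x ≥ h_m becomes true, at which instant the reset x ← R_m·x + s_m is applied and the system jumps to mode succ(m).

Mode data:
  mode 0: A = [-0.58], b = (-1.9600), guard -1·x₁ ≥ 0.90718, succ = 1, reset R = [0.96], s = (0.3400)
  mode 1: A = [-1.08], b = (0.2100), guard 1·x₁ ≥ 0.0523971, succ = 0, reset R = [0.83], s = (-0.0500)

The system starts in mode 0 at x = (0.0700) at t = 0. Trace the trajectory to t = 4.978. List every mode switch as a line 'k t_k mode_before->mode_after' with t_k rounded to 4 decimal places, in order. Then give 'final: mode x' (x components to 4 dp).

Mode 0: guard c·x = 0.9072 hit at Δt = 0.5743 (t = 0.5743), x⁻ = (-0.9072) → reset → x⁺ = (-0.5309), jump to mode 1
Mode 1: guard c·x = 0.0524 hit at Δt = 1.5097 (t = 2.0840), x⁻ = (0.0524) → reset → x⁺ = (-0.0065), jump to mode 0
Mode 0: guard c·x = 0.9072 hit at Δt = 0.5356 (t = 2.6196), x⁻ = (-0.9072) → reset → x⁺ = (-0.5309), jump to mode 1
Mode 1: guard c·x = 0.0524 hit at Δt = 1.5097 (t = 4.1293), x⁻ = (0.0524) → reset → x⁺ = (-0.0065), jump to mode 0
Mode 0: guard c·x = 0.9072 hit at Δt = 0.5356 (t = 4.6650), x⁻ = (-0.9072) → reset → x⁺ = (-0.5309), jump to mode 1
Mode 1: flow for 0.3130 to horizon, guard not reached → x = (-0.3228)

1 0.5743 0->1
2 2.0840 1->0
3 2.6196 0->1
4 4.1293 1->0
5 4.6650 0->1
final: 1 -0.3228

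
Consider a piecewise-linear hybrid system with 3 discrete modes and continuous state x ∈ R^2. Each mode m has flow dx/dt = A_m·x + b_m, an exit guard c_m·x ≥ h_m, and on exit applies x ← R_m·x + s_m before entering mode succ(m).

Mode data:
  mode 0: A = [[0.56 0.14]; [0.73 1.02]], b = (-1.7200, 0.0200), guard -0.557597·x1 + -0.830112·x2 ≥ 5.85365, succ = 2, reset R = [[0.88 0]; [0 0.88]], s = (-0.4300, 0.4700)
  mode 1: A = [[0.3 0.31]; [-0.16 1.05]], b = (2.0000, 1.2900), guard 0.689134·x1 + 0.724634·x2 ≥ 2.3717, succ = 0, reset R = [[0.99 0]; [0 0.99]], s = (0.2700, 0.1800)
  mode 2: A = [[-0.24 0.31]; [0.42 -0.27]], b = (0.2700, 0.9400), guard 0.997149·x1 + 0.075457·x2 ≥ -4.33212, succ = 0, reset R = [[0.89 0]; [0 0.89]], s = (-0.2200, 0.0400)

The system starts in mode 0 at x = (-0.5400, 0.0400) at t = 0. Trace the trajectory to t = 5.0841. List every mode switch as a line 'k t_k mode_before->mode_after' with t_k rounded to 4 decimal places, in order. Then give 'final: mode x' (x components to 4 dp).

Mode 0: guard c·x = 5.8537 hit at Δt = 1.3425 (t = 1.3425), x⁻ = (-4.8430, -3.7985) → reset → x⁺ = (-4.6919, -2.8727), jump to mode 2
Mode 2: guard c·x = -4.3321 hit at Δt = 1.4408 (t = 2.7833), x⁻ = (-4.1165, -3.0128) → reset → x⁺ = (-3.8837, -2.6414), jump to mode 0
Mode 0: guard c·x = 5.8537 hit at Δt = 0.1899 (t = 2.9732), x⁻ = (-4.7539, -3.8584) → reset → x⁺ = (-4.6135, -2.9254), jump to mode 2
Mode 2: guard c·x = -4.3321 hit at Δt = 1.2978 (t = 4.2710), x⁻ = (-4.1156, -3.0244) → reset → x⁺ = (-3.8829, -2.6517), jump to mode 0
Mode 0: guard c·x = 5.8537 hit at Δt = 0.1887 (t = 4.4597), x⁻ = (-4.7478, -3.8625) → reset → x⁺ = (-4.6081, -2.9290), jump to mode 2
Mode 2: flow for 0.6244 to horizon, guard not reached → x = (-4.3457, -3.0129)

1 1.3425 0->2
2 2.7833 2->0
3 2.9732 0->2
4 4.2710 2->0
5 4.4597 0->2
final: 2 -4.3457 -3.0129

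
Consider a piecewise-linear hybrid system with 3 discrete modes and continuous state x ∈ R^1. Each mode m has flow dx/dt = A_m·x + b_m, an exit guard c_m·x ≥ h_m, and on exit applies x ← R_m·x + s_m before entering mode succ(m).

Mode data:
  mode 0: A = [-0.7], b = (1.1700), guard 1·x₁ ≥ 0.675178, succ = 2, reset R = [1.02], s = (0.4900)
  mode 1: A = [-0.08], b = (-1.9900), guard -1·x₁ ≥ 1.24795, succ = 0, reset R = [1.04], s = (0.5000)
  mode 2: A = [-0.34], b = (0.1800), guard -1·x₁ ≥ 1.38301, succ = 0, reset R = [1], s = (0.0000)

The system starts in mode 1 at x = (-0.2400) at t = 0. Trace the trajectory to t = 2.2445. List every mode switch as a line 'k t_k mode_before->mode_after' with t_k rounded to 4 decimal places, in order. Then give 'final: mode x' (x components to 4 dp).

Mode 1: guard c·x = 1.2479 hit at Δt = 0.5222 (t = 0.5222), x⁻ = (-1.2479) → reset → x⁺ = (-0.7979), jump to mode 0
Mode 0: guard c·x = 0.6752 hit at Δt = 1.2967 (t = 1.8189), x⁻ = (0.6752) → reset → x⁺ = (1.1787), jump to mode 2
Mode 2: flow for 0.4256 to horizon, guard not reached → x = (1.0912)

1 0.5222 1->0
2 1.8189 0->2
final: 2 1.0912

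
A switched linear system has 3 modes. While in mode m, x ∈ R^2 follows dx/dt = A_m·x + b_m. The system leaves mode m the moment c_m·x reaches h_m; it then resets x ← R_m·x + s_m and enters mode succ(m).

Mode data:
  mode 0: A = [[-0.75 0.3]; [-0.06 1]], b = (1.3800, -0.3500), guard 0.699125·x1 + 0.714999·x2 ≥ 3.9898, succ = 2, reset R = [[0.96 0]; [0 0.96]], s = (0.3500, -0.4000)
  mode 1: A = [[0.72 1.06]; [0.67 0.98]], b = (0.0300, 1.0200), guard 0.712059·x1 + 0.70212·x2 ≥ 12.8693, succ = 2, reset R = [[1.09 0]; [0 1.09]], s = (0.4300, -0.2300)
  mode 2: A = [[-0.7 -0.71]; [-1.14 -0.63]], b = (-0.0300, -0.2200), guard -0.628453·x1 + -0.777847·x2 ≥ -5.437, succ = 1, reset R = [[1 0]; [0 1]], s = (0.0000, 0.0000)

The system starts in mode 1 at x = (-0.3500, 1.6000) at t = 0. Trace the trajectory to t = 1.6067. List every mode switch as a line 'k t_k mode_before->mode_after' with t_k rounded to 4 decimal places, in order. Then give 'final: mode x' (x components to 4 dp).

1 1.2418 1->2
final: 2 5.0174 6.2531

Mode 1: guard c·x = 12.8693 hit at Δt = 1.2418 (t = 1.2418), x⁻ = (7.8204, 10.3981) → reset → x⁺ = (8.9542, 11.1040), jump to mode 2
Mode 2: flow for 0.3649 to horizon, guard not reached → x = (5.0174, 6.2531)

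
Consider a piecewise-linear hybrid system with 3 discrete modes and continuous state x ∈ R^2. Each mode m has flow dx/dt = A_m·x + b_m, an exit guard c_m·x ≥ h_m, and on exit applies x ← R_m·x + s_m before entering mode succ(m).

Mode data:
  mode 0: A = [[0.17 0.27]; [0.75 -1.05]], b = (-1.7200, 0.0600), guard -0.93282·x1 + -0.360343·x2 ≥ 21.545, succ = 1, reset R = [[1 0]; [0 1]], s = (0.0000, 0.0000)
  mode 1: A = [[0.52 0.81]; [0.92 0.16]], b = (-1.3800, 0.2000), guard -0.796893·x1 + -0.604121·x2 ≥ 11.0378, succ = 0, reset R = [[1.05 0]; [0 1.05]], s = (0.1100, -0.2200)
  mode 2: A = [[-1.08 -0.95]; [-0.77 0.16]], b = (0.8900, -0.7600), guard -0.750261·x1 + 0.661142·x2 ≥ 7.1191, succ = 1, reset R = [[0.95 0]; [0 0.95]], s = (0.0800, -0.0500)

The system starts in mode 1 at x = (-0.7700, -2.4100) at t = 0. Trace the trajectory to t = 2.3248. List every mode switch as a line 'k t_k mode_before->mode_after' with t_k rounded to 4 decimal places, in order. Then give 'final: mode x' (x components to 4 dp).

1 1.1590 1->0
final: 0 -15.6400 -8.6447

Mode 1: guard c·x = 11.0378 hit at Δt = 1.1590 (t = 1.1590), x⁻ = (-8.4839, -7.0797) → reset → x⁺ = (-8.7981, -7.6537), jump to mode 0
Mode 0: flow for 1.1658 to horizon, guard not reached → x = (-15.6400, -8.6447)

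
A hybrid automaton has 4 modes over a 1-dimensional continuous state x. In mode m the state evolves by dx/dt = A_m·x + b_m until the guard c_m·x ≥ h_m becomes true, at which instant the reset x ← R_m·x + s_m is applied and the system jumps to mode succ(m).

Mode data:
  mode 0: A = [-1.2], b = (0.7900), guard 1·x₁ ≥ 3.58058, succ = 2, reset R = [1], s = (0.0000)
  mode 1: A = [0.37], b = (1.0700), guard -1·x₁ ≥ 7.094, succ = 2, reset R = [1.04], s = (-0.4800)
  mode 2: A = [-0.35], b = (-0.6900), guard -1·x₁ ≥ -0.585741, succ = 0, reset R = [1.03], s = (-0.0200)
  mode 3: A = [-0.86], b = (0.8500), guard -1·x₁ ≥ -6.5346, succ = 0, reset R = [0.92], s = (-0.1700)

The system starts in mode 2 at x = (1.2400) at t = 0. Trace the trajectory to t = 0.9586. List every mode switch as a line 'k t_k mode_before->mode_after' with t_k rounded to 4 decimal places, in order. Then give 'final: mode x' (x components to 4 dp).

1 0.6509 2->0
final: 0 0.6065

Mode 2: guard c·x = -0.5857 hit at Δt = 0.6509 (t = 0.6509), x⁻ = (0.5857) → reset → x⁺ = (0.5833), jump to mode 0
Mode 0: flow for 0.3077 to horizon, guard not reached → x = (0.6065)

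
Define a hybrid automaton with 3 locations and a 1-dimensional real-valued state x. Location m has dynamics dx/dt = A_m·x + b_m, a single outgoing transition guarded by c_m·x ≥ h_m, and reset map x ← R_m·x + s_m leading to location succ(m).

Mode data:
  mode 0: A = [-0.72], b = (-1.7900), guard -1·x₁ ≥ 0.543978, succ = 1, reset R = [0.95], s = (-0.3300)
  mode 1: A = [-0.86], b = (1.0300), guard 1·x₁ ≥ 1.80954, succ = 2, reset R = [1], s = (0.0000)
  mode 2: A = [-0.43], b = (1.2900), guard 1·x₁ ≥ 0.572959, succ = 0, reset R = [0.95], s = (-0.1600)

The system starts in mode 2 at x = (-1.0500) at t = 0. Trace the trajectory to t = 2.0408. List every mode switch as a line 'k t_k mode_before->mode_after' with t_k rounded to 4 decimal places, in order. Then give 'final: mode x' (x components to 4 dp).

1 1.1908 2->0
2 1.7334 0->1
final: 1 -0.3718

Mode 2: guard c·x = 0.5730 hit at Δt = 1.1908 (t = 1.1908), x⁻ = (0.5730) → reset → x⁺ = (0.3843), jump to mode 0
Mode 0: guard c·x = 0.5440 hit at Δt = 0.5426 (t = 1.7334), x⁻ = (-0.5440) → reset → x⁺ = (-0.8468), jump to mode 1
Mode 1: flow for 0.3074 to horizon, guard not reached → x = (-0.3718)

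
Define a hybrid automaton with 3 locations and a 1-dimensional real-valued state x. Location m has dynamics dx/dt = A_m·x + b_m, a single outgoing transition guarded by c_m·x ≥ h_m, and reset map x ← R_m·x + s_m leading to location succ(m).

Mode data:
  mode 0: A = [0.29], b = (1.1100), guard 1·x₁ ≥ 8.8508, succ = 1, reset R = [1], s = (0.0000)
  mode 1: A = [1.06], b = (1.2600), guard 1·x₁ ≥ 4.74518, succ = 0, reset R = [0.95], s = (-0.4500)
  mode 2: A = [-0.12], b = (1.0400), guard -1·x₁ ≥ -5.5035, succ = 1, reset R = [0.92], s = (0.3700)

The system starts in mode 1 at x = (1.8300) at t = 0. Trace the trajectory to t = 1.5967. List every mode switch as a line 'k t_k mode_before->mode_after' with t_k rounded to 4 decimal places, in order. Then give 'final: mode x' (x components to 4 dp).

Mode 1: guard c·x = 4.7452 hit at Δt = 0.6376 (t = 0.6376), x⁻ = (4.7452) → reset → x⁺ = (4.0579), jump to mode 0
Mode 0: flow for 0.9591 to horizon, guard not reached → x = (6.5866)

1 0.6376 1->0
final: 0 6.5866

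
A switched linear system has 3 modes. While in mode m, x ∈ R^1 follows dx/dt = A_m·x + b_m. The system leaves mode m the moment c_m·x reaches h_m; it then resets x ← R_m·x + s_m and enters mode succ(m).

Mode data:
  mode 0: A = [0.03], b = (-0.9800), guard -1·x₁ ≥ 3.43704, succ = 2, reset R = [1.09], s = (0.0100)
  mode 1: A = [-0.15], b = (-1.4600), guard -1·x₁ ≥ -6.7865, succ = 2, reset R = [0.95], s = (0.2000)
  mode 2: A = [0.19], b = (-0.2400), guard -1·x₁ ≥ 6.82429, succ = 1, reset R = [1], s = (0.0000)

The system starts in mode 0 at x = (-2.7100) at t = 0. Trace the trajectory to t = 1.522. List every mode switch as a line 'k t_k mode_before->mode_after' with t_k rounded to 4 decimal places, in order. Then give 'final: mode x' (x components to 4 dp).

Mode 0: guard c·x = 3.4370 hit at Δt = 0.6781 (t = 0.6781), x⁻ = (-3.4370) → reset → x⁺ = (-3.7364), jump to mode 2
Mode 2: flow for 0.8439 to horizon, guard not reached → x = (-4.6058)

1 0.6781 0->2
final: 2 -4.6058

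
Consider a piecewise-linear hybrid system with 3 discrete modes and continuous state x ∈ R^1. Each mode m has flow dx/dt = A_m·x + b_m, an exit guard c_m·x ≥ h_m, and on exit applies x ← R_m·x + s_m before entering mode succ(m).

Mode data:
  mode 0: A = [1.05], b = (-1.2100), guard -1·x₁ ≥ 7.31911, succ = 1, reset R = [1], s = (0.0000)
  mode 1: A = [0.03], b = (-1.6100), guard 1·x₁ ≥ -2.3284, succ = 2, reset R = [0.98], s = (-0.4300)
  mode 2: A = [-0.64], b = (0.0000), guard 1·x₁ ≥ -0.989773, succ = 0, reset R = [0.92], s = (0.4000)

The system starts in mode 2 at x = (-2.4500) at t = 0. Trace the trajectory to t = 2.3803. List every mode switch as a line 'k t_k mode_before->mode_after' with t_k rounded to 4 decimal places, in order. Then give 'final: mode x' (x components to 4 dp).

1 1.4162 2->0
final: 0 -3.4240

Mode 2: guard c·x = -0.9898 hit at Δt = 1.4162 (t = 1.4162), x⁻ = (-0.9898) → reset → x⁺ = (-0.5106), jump to mode 0
Mode 0: flow for 0.9641 to horizon, guard not reached → x = (-3.4240)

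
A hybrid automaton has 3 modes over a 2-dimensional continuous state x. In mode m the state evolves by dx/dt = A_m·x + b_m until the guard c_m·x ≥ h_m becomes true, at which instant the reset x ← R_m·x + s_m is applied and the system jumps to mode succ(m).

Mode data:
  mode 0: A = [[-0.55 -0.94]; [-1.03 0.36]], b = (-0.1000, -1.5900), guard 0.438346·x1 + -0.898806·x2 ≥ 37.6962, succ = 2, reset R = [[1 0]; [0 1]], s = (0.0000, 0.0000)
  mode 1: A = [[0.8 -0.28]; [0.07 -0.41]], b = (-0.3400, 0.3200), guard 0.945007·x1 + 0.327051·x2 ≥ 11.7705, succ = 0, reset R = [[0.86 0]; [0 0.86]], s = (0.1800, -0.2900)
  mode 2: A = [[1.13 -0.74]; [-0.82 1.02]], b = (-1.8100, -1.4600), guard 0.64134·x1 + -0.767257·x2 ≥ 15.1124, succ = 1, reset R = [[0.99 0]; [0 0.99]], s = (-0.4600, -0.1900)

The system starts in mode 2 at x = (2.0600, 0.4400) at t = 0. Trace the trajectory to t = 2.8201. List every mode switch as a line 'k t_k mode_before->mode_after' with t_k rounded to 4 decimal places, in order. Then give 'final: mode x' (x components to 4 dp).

Mode 2: guard c·x = 15.1124 hit at Δt = 1.4277 (t = 1.4277), x⁻ = (9.7427, -11.5529) → reset → x⁺ = (9.1852, -11.6274), jump to mode 1
Mode 1: guard c·x = 11.7705 hit at Δt = 0.5170 (t = 1.9447), x⁻ = (15.5207, -8.8569) → reset → x⁺ = (13.5278, -7.9069), jump to mode 0
Mode 0: flow for 0.8754 to horizon, guard not reached → x = (20.1820, -28.9283)

1 1.4277 2->1
2 1.9447 1->0
final: 0 20.1820 -28.9283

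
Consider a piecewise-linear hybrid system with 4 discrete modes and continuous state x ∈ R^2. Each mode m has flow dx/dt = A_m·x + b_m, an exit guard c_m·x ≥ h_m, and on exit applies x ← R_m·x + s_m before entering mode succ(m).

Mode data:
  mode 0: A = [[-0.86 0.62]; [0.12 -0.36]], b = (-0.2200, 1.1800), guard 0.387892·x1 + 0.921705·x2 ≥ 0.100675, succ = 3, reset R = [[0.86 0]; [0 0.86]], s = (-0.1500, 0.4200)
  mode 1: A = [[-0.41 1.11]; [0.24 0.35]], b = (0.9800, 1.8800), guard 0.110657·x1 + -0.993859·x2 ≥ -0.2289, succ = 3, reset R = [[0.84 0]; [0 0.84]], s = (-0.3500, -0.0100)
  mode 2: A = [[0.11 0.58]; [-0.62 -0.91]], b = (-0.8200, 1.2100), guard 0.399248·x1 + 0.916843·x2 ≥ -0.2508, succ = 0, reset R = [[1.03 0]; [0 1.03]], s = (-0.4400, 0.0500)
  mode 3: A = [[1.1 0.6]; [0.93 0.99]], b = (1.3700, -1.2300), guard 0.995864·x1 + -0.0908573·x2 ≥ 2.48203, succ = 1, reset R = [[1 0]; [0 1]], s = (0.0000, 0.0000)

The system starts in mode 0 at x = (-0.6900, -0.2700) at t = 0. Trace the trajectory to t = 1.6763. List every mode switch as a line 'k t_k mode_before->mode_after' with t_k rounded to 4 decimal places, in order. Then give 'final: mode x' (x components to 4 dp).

Mode 0: guard c·x = 0.1007 hit at Δt = 0.5437 (t = 0.5437), x⁻ = (-0.5119, 0.3247) → reset → x⁺ = (-0.5903, 0.6992), jump to mode 3
Mode 3: flow for 1.1326 to horizon, guard not reached → x = (1.3592, -0.2828)

1 0.5437 0->3
final: 3 1.3592 -0.2828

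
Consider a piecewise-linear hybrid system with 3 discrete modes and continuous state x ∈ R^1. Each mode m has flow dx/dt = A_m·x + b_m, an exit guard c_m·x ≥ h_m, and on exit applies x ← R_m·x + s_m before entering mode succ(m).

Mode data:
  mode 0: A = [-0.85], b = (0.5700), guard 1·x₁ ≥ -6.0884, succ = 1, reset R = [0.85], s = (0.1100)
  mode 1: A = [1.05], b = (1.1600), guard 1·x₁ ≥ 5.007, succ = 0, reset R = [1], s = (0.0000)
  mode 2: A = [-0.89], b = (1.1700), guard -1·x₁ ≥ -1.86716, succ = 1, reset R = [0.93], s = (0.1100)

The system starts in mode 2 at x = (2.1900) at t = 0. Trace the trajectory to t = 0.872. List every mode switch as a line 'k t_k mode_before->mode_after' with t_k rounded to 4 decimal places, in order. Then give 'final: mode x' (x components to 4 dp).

Mode 2: guard c·x = -1.8672 hit at Δt = 0.5170 (t = 0.5170), x⁻ = (1.8672) → reset → x⁺ = (1.8465), jump to mode 1
Mode 1: flow for 0.3550 to horizon, guard not reached → x = (3.1796)

1 0.5170 2->1
final: 1 3.1796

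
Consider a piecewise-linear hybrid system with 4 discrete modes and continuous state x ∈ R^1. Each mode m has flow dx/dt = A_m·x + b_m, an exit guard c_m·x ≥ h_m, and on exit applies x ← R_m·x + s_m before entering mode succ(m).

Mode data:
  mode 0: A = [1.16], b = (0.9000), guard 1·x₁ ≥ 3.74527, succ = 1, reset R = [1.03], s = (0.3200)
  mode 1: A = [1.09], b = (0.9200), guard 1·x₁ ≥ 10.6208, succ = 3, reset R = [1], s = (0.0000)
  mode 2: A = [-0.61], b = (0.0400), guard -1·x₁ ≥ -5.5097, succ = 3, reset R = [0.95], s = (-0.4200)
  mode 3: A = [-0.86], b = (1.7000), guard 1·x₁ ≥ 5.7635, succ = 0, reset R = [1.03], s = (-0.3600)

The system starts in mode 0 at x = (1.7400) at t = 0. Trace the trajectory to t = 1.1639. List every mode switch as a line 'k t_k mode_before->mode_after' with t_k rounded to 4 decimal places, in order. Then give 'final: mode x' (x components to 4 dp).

1 0.5053 0->1
final: 1 9.4507

Mode 0: guard c·x = 3.7453 hit at Δt = 0.5053 (t = 0.5053), x⁻ = (3.7453) → reset → x⁺ = (4.1776), jump to mode 1
Mode 1: flow for 0.6586 to horizon, guard not reached → x = (9.4507)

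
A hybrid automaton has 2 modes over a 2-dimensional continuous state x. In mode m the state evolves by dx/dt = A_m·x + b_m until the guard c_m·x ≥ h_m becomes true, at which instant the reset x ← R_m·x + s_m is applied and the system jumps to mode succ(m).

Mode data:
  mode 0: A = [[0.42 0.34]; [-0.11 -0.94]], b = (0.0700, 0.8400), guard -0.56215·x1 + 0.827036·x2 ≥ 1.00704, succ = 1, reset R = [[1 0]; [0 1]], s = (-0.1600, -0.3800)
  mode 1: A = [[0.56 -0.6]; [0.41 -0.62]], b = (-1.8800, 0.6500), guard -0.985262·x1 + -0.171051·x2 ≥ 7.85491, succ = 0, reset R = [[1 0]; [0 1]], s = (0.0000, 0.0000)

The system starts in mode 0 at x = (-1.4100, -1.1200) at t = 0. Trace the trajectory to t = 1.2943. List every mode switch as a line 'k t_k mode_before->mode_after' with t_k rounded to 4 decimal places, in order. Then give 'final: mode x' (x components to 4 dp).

Mode 0: guard c·x = 1.0070 hit at Δt = 0.6500 (t = 0.6500), x⁻ = (-1.9499, -0.1077) → reset → x⁺ = (-2.1099, -0.4877), jump to mode 1
Mode 1: flow for 0.6443 to horizon, guard not reached → x = (-4.2359, -0.6756)

1 0.6500 0->1
final: 1 -4.2359 -0.6756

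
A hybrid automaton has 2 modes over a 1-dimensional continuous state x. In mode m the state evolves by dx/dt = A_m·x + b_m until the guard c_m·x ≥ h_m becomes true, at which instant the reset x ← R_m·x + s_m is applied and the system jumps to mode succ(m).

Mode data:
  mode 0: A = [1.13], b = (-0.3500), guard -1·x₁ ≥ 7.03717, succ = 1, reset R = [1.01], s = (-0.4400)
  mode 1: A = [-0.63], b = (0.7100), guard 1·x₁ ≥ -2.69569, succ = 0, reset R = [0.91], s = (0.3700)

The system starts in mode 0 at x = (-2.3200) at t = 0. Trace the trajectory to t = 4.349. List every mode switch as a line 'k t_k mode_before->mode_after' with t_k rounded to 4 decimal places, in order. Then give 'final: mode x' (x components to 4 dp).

Mode 0: guard c·x = 7.0372 hit at Δt = 0.9092 (t = 0.9092), x⁻ = (-7.0372) → reset → x⁺ = (-7.5475), jump to mode 1
Mode 1: guard c·x = -2.6957 hit at Δt = 1.3007 (t = 2.2099), x⁻ = (-2.6957) → reset → x⁺ = (-2.0831), jump to mode 0
Mode 0: guard c·x = 7.0372 hit at Δt = 0.9928 (t = 3.2027), x⁻ = (-7.0372) → reset → x⁺ = (-7.5475), jump to mode 1
Mode 1: flow for 1.1463 to horizon, guard not reached → x = (-3.0861)

1 0.9092 0->1
2 2.2099 1->0
3 3.2027 0->1
final: 1 -3.0861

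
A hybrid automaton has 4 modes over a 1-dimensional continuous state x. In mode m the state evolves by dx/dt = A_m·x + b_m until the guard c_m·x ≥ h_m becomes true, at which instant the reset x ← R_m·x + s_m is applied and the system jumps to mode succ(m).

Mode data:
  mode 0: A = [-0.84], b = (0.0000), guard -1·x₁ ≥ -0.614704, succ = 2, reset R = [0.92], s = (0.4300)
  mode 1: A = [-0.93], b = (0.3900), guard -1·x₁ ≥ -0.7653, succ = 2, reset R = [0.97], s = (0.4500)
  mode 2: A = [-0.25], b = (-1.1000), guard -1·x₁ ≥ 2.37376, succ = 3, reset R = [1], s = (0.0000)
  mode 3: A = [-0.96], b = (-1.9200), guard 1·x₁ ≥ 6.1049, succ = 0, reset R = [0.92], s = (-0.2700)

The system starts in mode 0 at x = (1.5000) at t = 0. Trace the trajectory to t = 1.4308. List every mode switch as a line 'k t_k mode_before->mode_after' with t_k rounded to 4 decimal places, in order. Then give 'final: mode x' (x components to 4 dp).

1 1.0620 0->2
final: 2 0.5203

Mode 0: guard c·x = -0.6147 hit at Δt = 1.0620 (t = 1.0620), x⁻ = (0.6147) → reset → x⁺ = (0.9955), jump to mode 2
Mode 2: flow for 0.3688 to horizon, guard not reached → x = (0.5203)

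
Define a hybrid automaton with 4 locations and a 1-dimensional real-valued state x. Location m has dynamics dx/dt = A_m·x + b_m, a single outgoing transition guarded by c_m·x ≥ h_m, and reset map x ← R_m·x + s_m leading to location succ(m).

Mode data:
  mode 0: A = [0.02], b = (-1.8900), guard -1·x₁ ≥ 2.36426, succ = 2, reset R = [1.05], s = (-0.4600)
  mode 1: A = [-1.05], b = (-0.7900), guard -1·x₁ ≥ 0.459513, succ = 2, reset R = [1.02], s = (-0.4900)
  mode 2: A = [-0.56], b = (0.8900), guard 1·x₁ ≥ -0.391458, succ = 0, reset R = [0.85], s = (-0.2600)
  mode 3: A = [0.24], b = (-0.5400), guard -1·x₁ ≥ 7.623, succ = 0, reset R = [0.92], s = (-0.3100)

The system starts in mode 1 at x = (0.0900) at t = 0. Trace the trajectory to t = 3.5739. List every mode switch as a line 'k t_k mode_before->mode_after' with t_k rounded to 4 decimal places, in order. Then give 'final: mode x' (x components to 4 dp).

Mode 1: guard c·x = 0.4595 hit at Δt = 1.0062 (t = 1.0062), x⁻ = (-0.4595) → reset → x⁺ = (-0.9587), jump to mode 2
Mode 2: guard c·x = -0.3915 hit at Δt = 0.4497 (t = 1.4559), x⁻ = (-0.3915) → reset → x⁺ = (-0.5927), jump to mode 0
Mode 0: guard c·x = 2.3643 hit at Δt = 0.9229 (t = 2.3788), x⁻ = (-2.3643) → reset → x⁺ = (-2.9425), jump to mode 2
Mode 2: flow for 1.1951 to horizon, guard not reached → x = (-0.7314)

1 1.0062 1->2
2 1.4559 2->0
3 2.3788 0->2
final: 2 -0.7314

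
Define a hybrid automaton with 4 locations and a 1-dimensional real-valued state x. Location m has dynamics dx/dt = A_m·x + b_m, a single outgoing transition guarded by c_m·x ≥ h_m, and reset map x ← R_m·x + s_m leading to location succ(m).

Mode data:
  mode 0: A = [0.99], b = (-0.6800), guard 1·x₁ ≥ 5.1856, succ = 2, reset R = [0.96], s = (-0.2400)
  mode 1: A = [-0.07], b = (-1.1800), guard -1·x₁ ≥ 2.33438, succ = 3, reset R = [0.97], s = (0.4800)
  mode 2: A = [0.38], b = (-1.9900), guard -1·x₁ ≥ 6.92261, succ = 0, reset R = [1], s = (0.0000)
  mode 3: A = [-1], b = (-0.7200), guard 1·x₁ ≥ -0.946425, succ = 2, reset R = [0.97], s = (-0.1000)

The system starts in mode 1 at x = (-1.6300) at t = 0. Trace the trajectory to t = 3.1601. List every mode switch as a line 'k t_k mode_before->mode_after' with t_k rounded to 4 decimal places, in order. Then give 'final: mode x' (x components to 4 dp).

1 0.6766 1->3
2 2.2243 3->2
final: 2 -3.6891

Mode 1: guard c·x = 2.3344 hit at Δt = 0.6766 (t = 0.6766), x⁻ = (-2.3344) → reset → x⁺ = (-1.7843), jump to mode 3
Mode 3: guard c·x = -0.9464 hit at Δt = 1.5477 (t = 2.2243), x⁻ = (-0.9464) → reset → x⁺ = (-1.0180), jump to mode 2
Mode 2: flow for 0.9358 to horizon, guard not reached → x = (-3.6891)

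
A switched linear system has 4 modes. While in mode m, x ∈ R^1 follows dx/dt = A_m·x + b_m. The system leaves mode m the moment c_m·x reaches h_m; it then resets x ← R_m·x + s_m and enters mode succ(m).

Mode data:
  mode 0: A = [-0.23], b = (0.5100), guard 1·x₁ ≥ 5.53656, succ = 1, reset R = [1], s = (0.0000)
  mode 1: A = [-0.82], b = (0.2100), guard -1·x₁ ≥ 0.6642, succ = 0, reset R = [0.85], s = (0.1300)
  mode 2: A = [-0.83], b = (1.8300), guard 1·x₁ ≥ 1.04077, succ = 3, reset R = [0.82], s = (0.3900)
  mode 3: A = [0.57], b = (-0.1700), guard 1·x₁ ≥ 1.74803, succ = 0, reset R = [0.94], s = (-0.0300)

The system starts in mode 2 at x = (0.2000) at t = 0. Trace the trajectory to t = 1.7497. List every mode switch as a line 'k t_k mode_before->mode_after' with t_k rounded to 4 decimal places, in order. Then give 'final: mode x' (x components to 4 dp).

Mode 2: guard c·x = 1.0408 hit at Δt = 0.6550 (t = 0.6550), x⁻ = (1.0408) → reset → x⁺ = (1.2434), jump to mode 3
Mode 3: guard c·x = 1.7480 hit at Δt = 0.7505 (t = 1.4055), x⁻ = (1.7480) → reset → x⁺ = (1.6131), jump to mode 0
Mode 0: flow for 0.3442 to horizon, guard not reached → x = (1.6591)

1 0.6550 2->3
2 1.4055 3->0
final: 0 1.6591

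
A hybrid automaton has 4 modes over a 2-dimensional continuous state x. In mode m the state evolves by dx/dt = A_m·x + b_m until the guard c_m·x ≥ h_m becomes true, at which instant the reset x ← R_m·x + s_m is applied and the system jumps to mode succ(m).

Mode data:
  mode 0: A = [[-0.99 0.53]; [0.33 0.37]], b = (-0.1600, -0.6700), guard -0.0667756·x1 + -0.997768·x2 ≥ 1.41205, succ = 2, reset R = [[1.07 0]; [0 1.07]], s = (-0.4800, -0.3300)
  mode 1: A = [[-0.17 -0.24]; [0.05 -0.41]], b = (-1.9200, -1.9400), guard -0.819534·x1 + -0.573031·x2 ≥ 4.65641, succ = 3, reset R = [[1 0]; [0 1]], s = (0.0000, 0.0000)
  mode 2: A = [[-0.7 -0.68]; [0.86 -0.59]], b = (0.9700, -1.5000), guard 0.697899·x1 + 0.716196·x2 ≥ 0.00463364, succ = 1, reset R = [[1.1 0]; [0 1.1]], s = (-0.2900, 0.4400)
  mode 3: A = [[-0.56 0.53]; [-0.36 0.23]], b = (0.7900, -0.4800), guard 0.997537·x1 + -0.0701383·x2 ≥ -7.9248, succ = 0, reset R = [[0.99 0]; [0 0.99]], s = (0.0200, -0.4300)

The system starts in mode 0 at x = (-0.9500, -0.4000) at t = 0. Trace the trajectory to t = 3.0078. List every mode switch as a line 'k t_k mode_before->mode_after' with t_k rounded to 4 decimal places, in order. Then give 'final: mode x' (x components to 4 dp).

Mode 0: guard c·x = 1.4121 hit at Δt = 0.7619 (t = 0.7619), x⁻ = (-0.7937, -1.3621) → reset → x⁺ = (-1.3293, -1.7874), jump to mode 2
Mode 2: guard c·x = 0.0046 hit at Δt = 1.5000 (t = 2.2619), x⁻ = (1.6933, -1.6436) → reset → x⁺ = (1.5727, -1.3679), jump to mode 1
Mode 1: flow for 0.7459 to horizon, guard not reached → x = (0.3469, -2.2252)

1 0.7619 0->2
2 2.2619 2->1
final: 1 0.3469 -2.2252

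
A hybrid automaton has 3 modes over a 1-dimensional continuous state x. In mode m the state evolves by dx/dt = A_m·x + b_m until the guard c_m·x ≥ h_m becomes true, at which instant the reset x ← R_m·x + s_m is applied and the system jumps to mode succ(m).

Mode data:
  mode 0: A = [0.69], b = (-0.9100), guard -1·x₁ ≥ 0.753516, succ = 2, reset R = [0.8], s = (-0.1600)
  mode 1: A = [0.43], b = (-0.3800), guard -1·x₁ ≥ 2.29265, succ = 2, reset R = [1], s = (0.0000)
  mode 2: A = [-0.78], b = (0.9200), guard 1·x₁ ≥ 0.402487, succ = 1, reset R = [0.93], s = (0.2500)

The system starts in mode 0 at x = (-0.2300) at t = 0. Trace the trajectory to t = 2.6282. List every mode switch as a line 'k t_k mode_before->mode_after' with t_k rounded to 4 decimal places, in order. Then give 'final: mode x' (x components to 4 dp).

1 0.4220 0->2
2 1.5966 2->1
final: 1 0.4795

Mode 0: guard c·x = 0.7535 hit at Δt = 0.4220 (t = 0.4220), x⁻ = (-0.7535) → reset → x⁺ = (-0.7628), jump to mode 2
Mode 2: guard c·x = 0.4025 hit at Δt = 1.1746 (t = 1.5966), x⁻ = (0.4025) → reset → x⁺ = (0.6243), jump to mode 1
Mode 1: flow for 1.0316 to horizon, guard not reached → x = (0.4795)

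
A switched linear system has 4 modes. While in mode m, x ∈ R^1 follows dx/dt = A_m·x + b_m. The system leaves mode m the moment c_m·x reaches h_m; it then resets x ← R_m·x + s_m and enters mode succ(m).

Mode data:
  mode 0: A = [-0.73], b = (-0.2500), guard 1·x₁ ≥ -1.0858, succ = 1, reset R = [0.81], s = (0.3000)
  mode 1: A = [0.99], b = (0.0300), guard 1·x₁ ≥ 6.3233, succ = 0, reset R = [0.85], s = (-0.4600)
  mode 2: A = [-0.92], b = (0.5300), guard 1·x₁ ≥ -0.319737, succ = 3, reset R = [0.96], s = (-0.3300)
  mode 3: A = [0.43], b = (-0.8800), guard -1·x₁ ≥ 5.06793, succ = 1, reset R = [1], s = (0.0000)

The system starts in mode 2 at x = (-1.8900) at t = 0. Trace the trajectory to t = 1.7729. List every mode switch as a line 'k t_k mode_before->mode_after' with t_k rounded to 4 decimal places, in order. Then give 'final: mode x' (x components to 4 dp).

Mode 2: guard c·x = -0.3197 hit at Δt = 1.1007 (t = 1.1007), x⁻ = (-0.3197) → reset → x⁺ = (-0.6369), jump to mode 3
Mode 3: flow for 0.6722 to horizon, guard not reached → x = (-1.5363)

1 1.1007 2->3
final: 3 -1.5363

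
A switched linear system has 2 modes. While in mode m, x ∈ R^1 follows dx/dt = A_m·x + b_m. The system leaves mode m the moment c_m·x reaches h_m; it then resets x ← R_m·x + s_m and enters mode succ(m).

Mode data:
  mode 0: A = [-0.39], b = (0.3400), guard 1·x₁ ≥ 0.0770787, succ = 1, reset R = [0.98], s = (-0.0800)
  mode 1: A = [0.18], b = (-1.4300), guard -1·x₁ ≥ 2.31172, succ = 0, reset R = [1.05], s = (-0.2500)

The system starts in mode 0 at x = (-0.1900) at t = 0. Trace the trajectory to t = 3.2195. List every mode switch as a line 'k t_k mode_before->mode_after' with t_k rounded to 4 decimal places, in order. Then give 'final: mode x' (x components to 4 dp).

Mode 0: guard c·x = 0.0771 hit at Δt = 0.7429 (t = 0.7429), x⁻ = (0.0771) → reset → x⁺ = (-0.0045), jump to mode 1
Mode 1: guard c·x = 2.3117 hit at Δt = 1.4158 (t = 2.1587), x⁻ = (-2.3117) → reset → x⁺ = (-2.6773), jump to mode 0
Mode 0: flow for 1.0608 to horizon, guard not reached → x = (-1.4748)

1 0.7429 0->1
2 2.1587 1->0
final: 0 -1.4748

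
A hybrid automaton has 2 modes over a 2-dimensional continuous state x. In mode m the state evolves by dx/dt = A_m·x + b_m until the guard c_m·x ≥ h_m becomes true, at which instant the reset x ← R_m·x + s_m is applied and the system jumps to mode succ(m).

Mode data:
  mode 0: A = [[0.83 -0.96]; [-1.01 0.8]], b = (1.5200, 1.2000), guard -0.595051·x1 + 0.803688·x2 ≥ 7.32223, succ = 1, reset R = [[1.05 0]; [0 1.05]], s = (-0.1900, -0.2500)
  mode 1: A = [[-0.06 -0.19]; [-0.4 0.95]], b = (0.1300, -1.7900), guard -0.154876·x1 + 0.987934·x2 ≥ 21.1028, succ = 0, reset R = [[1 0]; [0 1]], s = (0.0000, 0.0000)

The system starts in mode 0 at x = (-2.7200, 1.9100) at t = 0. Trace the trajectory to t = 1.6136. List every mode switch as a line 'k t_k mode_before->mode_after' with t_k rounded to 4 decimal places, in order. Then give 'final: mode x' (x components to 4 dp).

1 0.4612 0->1
final: 1 -7.0911 17.5191

Mode 0: guard c·x = 7.3222 hit at Δt = 0.4612 (t = 0.4612), x⁻ = (-4.9537, 5.4431) → reset → x⁺ = (-5.3914, 5.4652), jump to mode 1
Mode 1: flow for 1.1524 to horizon, guard not reached → x = (-7.0911, 17.5191)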